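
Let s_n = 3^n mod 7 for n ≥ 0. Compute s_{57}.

Listing terms: s_0 = 1,  s_1 = 3,  s_2 = 2,  s_3 = 6,  s_4 = 4,  s_5 = 5,  s_6 = 1.
Since s_6 = s_0 = 1, the sequence is periodic with period 6.
So s_{57} = s_{0 + ((57-0) mod 6)} = s_3 = 6.

6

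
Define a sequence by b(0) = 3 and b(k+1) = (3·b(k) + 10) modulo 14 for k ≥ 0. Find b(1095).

We have b(0) = 3,  b(1) = 5,  b(2) = 11,  b(3) = 1,  b(4) = 13,  b(5) = 7,  b(6) = 3.
Since b(6) = b(0) = 3, the sequence is periodic with period 6.
So b(1095) = b(0 + ((1095-0) mod 6)) = b(3) = 1.

1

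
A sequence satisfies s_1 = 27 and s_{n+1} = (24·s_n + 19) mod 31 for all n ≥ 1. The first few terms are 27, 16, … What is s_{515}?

Computing terms: s_1 = 27, s_2 = 16, s_3 = 0, s_4 = 19, s_5 = 10, s_6 = 11, s_7 = 4, s_8 = 22, s_9 = 20, s_{10} = 3, s_{11} = 29, s_{12} = 2, s_{13} = 5, s_{14} = 15, s_{15} = 7, s_{16} = 1, s_{17} = 12, s_{18} = 28, s_{19} = 9, s_{20} = 18, s_{21} = 17, s_{22} = 24, s_{23} = 6, s_{24} = 8, s_{25} = 25, s_{26} = 30, s_{27} = 26, s_{28} = 23, s_{29} = 13, s_{30} = 21, s_{31} = 27.
The sequence repeats with period 30.
(515 - 1) mod 30 = 4, so s_{515} = s_5 = 10.

10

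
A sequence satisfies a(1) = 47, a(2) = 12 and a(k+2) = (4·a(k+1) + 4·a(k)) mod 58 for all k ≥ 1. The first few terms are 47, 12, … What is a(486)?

We have a(1) = 47,  a(2) = 12,  a(3) = 4,  a(4) = 6,  a(5) = 40,  a(6) = 10,  a(7) = 26,  a(8) = 28,  a(9) = 42,  a(10) = 48,  a(11) = 12,  a(12) = 8,  a(13) = 22,  a(14) = 4,  a(15) = 46,  a(16) = 26,  a(17) = 56,  a(18) = 38,  a(19) = 28,  a(20) = 32,  a(21) = 8,  a(22) = 44,  a(23) = 34,  a(24) = 22,  a(25) = 50,  a(26) = 56,  a(27) = 18,  a(28) = 6,  a(29) = 38,  a(30) = 2,  a(31) = 44,  a(32) = 10,  a(33) = 42,  a(34) = 34,  a(35) = 14,  a(36) = 18,  a(37) = 12,  a(38) = 4.
Since (a(37), a(38)) = (a(2), a(3)) = (12, 4) (two consecutive terms determine the rest), the sequence is eventually periodic: after a pre-period of length 1 it cycles with period 35.
For k ≥ 2, a(k) depends only on (k - 2) mod 35. (486 - 2) mod 35 = 29, so a(486) = a(31) = 44.

44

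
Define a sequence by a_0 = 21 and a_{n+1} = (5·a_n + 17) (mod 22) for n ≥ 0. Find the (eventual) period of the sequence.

Computing terms: a_0 = 21, a_1 = 12, a_2 = 11, a_3 = 6, a_4 = 3, a_5 = 10, a_6 = 1, a_7 = 0, a_8 = 17, a_9 = 14, a_{10} = 21.
The sequence repeats with period 10.

10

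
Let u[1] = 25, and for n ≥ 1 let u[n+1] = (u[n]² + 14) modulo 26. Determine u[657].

1

We have u[1] = 25, u[2] = 15, u[3] = 5, u[4] = 13, u[5] = 1, u[6] = 15.
Since u[6] = u[2] = 15, the sequence is eventually periodic: after a pre-period of length 1 it cycles with period 4.
For n ≥ 2, u[n] depends only on (n - 2) mod 4. (657 - 2) mod 4 = 3, so u[657] = u[5] = 1.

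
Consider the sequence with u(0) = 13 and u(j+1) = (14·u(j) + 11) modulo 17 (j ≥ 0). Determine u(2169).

8

Listing terms: u(0) = 13, u(1) = 6, u(2) = 10, u(3) = 15, u(4) = 0, u(5) = 11, u(6) = 12, u(7) = 9, u(8) = 1, u(9) = 8, u(10) = 4, u(11) = 16, u(12) = 14, u(13) = 3, u(14) = 2, u(15) = 5, u(16) = 13.
The sequence repeats with period 16.
So u(2169) = u(0 + ((2169-0) mod 16)) = u(9) = 8.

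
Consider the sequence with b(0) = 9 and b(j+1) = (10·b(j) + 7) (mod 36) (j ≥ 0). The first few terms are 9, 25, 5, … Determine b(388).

25

Listing terms: b(0) = 9; b(1) = 25; b(2) = 5; b(3) = 21; b(4) = 1; b(5) = 17; b(6) = 33; b(7) = 13; b(8) = 29; b(9) = 9.
The sequence repeats with period 9.
(388 - 0) mod 9 = 1, so b(388) = b(1) = 25.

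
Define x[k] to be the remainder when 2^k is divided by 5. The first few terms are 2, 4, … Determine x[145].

Listing terms: x[1] = 2, x[2] = 4, x[3] = 3, x[4] = 1, x[5] = 2.
Since x[5] = x[1] = 2, the sequence is periodic with period 4.
(145 - 1) mod 4 = 0, so x[145] = x[1] = 2.

2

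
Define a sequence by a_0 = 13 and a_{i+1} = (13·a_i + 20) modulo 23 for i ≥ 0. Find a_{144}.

Computing terms: a_0 = 13, a_1 = 5, a_2 = 16, a_3 = 21, a_4 = 17, a_5 = 11, a_6 = 2, a_7 = 0, a_8 = 20, a_9 = 4, a_{10} = 3, a_{11} = 13.
Since a_{11} = a_0 = 13, the sequence is periodic with period 11.
So a_{144} = a_{0 + ((144-0) mod 11)} = a_1 = 5.

5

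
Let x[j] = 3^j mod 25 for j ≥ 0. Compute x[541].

3

x[0] = 1,  x[1] = 3,  x[2] = 9,  x[3] = 2,  x[4] = 6,  x[5] = 18,  x[6] = 4,  x[7] = 12,  x[8] = 11,  x[9] = 8,  x[10] = 24,  x[11] = 22,  x[12] = 16,  x[13] = 23,  x[14] = 19,  x[15] = 7,  x[16] = 21,  x[17] = 13,  x[18] = 14,  x[19] = 17,  x[20] = 1.
The sequence repeats with period 20.
(541 - 0) mod 20 = 1, so x[541] = x[1] = 3.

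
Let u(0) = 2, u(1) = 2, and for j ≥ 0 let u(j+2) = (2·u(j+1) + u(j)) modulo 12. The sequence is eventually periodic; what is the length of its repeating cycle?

8

We have u(0) = 2,  u(1) = 2,  u(2) = 6,  u(3) = 2,  u(4) = 10,  u(5) = 10,  u(6) = 6,  u(7) = 10,  u(8) = 2,  u(9) = 2.
Since (u(8), u(9)) = (u(0), u(1)) = (2, 2) (two consecutive terms determine the rest), the sequence is periodic with period 8.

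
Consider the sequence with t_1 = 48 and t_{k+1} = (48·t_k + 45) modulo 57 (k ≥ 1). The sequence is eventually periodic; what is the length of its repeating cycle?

18

Computing terms: t_1 = 48,  t_2 = 12,  t_3 = 51,  t_4 = 42,  t_5 = 9,  t_6 = 21,  t_7 = 27,  t_8 = 30,  t_9 = 3,  t_{10} = 18,  t_{11} = 54,  t_{12} = 15,  t_{13} = 24,  t_{14} = 0,  t_{15} = 45,  t_{16} = 39,  t_{17} = 36,  t_{18} = 6,  t_{19} = 48.
The sequence repeats with period 18.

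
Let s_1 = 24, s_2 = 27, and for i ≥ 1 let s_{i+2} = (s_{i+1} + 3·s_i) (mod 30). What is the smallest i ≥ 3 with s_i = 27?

Computing terms: s_1 = 24, s_2 = 27, s_3 = 9, s_4 = 0, s_5 = 27, s_6 = 27, s_7 = 18, s_8 = 9, s_9 = 3, s_{10} = 0, s_{11} = 9, s_{12} = 9, s_{13} = 6, s_{14} = 3, s_{15} = 21, s_{16} = 0, s_{17} = 3, s_{18} = 3, s_{19} = 12, s_{20} = 21, s_{21} = 27, s_{22} = 0, s_{23} = 21, s_{24} = 21, s_{25} = 24, s_{26} = 27.
Since (s_{25}, s_{26}) = (s_1, s_2) = (24, 27) (two consecutive terms determine the rest), the sequence is periodic with period 24.
The value 27 first appears (with i ≥ 3) at s_5.

5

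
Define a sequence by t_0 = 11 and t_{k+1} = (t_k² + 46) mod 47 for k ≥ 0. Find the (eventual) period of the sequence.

We have t_0 = 11, t_1 = 26, t_2 = 17, t_3 = 6, t_4 = 35, t_5 = 2, t_6 = 3, t_7 = 8, t_8 = 16, t_9 = 20, t_{10} = 23, t_{11} = 11.
Since t_{11} = t_0 = 11, the sequence is periodic with period 11.

11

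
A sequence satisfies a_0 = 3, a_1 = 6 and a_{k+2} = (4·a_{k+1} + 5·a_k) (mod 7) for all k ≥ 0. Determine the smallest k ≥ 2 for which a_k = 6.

a_0 = 3; a_1 = 6; a_2 = 4; a_3 = 4; a_4 = 1; a_5 = 3; a_6 = 3; a_7 = 6.
The sequence repeats with period 6.
The value 6 next appears (with k ≥ 2) at a_7.

7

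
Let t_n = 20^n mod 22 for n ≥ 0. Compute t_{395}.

Computing terms: t_0 = 1; t_1 = 20; t_2 = 4; t_3 = 14; t_4 = 16; t_5 = 12; t_6 = 20.
Since t_6 = t_1 = 20, the sequence is eventually periodic: after a pre-period of length 1 it cycles with period 5.
For n ≥ 1, t_n depends only on (n - 1) mod 5. (395 - 1) mod 5 = 4, so t_{395} = t_5 = 12.

12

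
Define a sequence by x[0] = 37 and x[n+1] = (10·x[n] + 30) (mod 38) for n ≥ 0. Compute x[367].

Listing terms: x[0] = 37,  x[1] = 20,  x[2] = 2,  x[3] = 12,  x[4] = 36,  x[5] = 10,  x[6] = 16,  x[7] = 0,  x[8] = 30,  x[9] = 26,  x[10] = 24,  x[11] = 4,  x[12] = 32,  x[13] = 8,  x[14] = 34,  x[15] = 28,  x[16] = 6,  x[17] = 14,  x[18] = 18,  x[19] = 20.
Since x[19] = x[1] = 20, the sequence is eventually periodic: after a pre-period of length 1 it cycles with period 18.
For n ≥ 1, x[n] depends only on (n - 1) mod 18. (367 - 1) mod 18 = 6, so x[367] = x[7] = 0.

0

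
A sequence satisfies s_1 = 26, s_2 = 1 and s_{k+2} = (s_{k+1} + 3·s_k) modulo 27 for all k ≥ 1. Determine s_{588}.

16

s_1 = 26,  s_2 = 1,  s_3 = 25,  s_4 = 1,  s_5 = 22,  s_6 = 25,  s_7 = 10,  s_8 = 4,  s_9 = 7,  s_{10} = 19,  s_{11} = 13,  s_{12} = 16,  s_{13} = 1,  s_{14} = 22.
Since (s_{13}, s_{14}) = (s_4, s_5) = (1, 22) (two consecutive terms determine the rest), the sequence is eventually periodic: after a pre-period of length 3 it cycles with period 9.
For k ≥ 4, s_k depends only on (k - 4) mod 9. (588 - 4) mod 9 = 8, so s_{588} = s_{12} = 16.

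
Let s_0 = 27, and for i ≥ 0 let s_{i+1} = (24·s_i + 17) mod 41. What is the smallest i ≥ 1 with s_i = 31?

Computing terms: s_0 = 27; s_1 = 9; s_2 = 28; s_3 = 33; s_4 = 30; s_5 = 40; s_6 = 34; s_7 = 13; s_8 = 1; s_9 = 0; s_{10} = 17; s_{11} = 15; s_{12} = 8; s_{13} = 4; s_{14} = 31; s_{15} = 23; s_{16} = 36; s_{17} = 20; s_{18} = 5; s_{19} = 14; s_{20} = 25; s_{21} = 2; s_{22} = 24; s_{23} = 19; s_{24} = 22; s_{25} = 12; s_{26} = 18; s_{27} = 39; s_{28} = 10; s_{29} = 11; s_{30} = 35; s_{31} = 37; s_{32} = 3; s_{33} = 7; s_{34} = 21; s_{35} = 29; s_{36} = 16; s_{37} = 32; s_{38} = 6; s_{39} = 38; s_{40} = 27.
The sequence repeats with period 40.
The value 31 first appears (with i ≥ 1) at s_{14}.

14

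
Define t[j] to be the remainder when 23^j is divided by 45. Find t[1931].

t[1] = 23,  t[2] = 34,  t[3] = 17,  t[4] = 31,  t[5] = 38,  t[6] = 19,  t[7] = 32,  t[8] = 16,  t[9] = 8,  t[10] = 4,  t[11] = 2,  t[12] = 1,  t[13] = 23.
Since t[13] = t[1] = 23, the sequence is periodic with period 12.
(1931 - 1) mod 12 = 10, so t[1931] = t[11] = 2.

2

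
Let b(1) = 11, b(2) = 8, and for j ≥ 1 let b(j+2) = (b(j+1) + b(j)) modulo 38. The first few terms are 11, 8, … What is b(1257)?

We have b(1) = 11, b(2) = 8, b(3) = 19, b(4) = 27, b(5) = 8, b(6) = 35, b(7) = 5, b(8) = 2, b(9) = 7, b(10) = 9, b(11) = 16, b(12) = 25, b(13) = 3, b(14) = 28, b(15) = 31, b(16) = 21, b(17) = 14, b(18) = 35, b(19) = 11, b(20) = 8.
The sequence repeats with period 18.
So b(1257) = b(1 + ((1257-1) mod 18)) = b(15) = 31.

31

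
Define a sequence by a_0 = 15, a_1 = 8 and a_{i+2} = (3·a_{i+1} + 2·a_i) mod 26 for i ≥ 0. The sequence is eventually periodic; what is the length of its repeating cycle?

12

a_0 = 15,  a_1 = 8,  a_2 = 2,  a_3 = 22,  a_4 = 18,  a_5 = 20,  a_6 = 18,  a_7 = 16,  a_8 = 6,  a_9 = 24,  a_{10} = 6,  a_{11} = 14,  a_{12} = 2,  a_{13} = 8,  a_{14} = 2.
Since (a_{13}, a_{14}) = (a_1, a_2) = (8, 2) (two consecutive terms determine the rest), the sequence is eventually periodic: after a pre-period of length 1 it cycles with period 12.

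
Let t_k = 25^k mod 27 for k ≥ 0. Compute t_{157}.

16

Listing terms: t_0 = 1,  t_1 = 25,  t_2 = 4,  t_3 = 19,  t_4 = 16,  t_5 = 22,  t_6 = 10,  t_7 = 7,  t_8 = 13,  t_9 = 1.
The sequence repeats with period 9.
So t_{157} = t_{0 + ((157-0) mod 9)} = t_4 = 16.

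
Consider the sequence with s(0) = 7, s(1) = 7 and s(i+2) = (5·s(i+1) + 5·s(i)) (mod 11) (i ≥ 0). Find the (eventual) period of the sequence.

We have s(0) = 7,  s(1) = 7,  s(2) = 4,  s(3) = 0,  s(4) = 9,  s(5) = 1,  s(6) = 6,  s(7) = 2,  s(8) = 7,  s(9) = 1,  s(10) = 7,  s(11) = 7.
Since (s(10), s(11)) = (s(0), s(1)) = (7, 7) (two consecutive terms determine the rest), the sequence is periodic with period 10.

10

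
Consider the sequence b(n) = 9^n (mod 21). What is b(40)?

Listing terms: b(1) = 9,  b(2) = 18,  b(3) = 15,  b(4) = 9.
Since b(4) = b(1) = 9, the sequence is periodic with period 3.
(40 - 1) mod 3 = 0, so b(40) = b(1) = 9.

9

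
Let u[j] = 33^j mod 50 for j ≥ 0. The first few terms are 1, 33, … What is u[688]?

41

Computing terms: u[0] = 1; u[1] = 33; u[2] = 39; u[3] = 37; u[4] = 21; u[5] = 43; u[6] = 19; u[7] = 27; u[8] = 41; u[9] = 3; u[10] = 49; u[11] = 17; u[12] = 11; u[13] = 13; u[14] = 29; u[15] = 7; u[16] = 31; u[17] = 23; u[18] = 9; u[19] = 47; u[20] = 1.
Since u[20] = u[0] = 1, the sequence is periodic with period 20.
So u[688] = u[0 + ((688-0) mod 20)] = u[8] = 41.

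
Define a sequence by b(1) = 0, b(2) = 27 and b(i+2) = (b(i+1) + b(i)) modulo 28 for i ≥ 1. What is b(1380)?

We have b(1) = 0,  b(2) = 27,  b(3) = 27,  b(4) = 26,  b(5) = 25,  b(6) = 23,  b(7) = 20,  b(8) = 15,  b(9) = 7,  b(10) = 22,  b(11) = 1,  b(12) = 23,  b(13) = 24,  b(14) = 19,  b(15) = 15,  b(16) = 6,  b(17) = 21,  b(18) = 27,  b(19) = 20,  b(20) = 19,  b(21) = 11,  b(22) = 2,  b(23) = 13,  b(24) = 15,  b(25) = 0,  b(26) = 15,  b(27) = 15,  b(28) = 2,  b(29) = 17,  b(30) = 19,  b(31) = 8,  b(32) = 27,  b(33) = 7,  b(34) = 6,  b(35) = 13,  b(36) = 19,  b(37) = 4,  b(38) = 23,  b(39) = 27,  b(40) = 22,  b(41) = 21,  b(42) = 15,  b(43) = 8,  b(44) = 23,  b(45) = 3,  b(46) = 26,  b(47) = 1,  b(48) = 27,  b(49) = 0,  b(50) = 27.
The sequence repeats with period 48.
(1380 - 1) mod 48 = 35, so b(1380) = b(36) = 19.

19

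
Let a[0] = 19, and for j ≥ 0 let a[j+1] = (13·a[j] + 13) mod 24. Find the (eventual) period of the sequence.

Listing terms: a[0] = 19,  a[1] = 20,  a[2] = 9,  a[3] = 10,  a[4] = 23,  a[5] = 0,  a[6] = 13,  a[7] = 14,  a[8] = 3,  a[9] = 4,  a[10] = 17,  a[11] = 18,  a[12] = 7,  a[13] = 8,  a[14] = 21,  a[15] = 22,  a[16] = 11,  a[17] = 12,  a[18] = 1,  a[19] = 2,  a[20] = 15,  a[21] = 16,  a[22] = 5,  a[23] = 6,  a[24] = 19.
Since a[24] = a[0] = 19, the sequence is periodic with period 24.

24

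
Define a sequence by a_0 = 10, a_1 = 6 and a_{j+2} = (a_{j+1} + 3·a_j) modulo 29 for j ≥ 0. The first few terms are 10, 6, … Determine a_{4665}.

27

Listing terms: a_0 = 10; a_1 = 6; a_2 = 7; a_3 = 25; a_4 = 17; a_5 = 5; a_6 = 27; a_7 = 13; a_8 = 7; a_9 = 17; a_{10} = 9; a_{11} = 2; a_{12} = 0; a_{13} = 6; a_{14} = 6; a_{15} = 24; a_{16} = 13; a_{17} = 27; a_{18} = 8; a_{19} = 2; a_{20} = 26; a_{21} = 3; a_{22} = 23; a_{23} = 3; a_{24} = 14; a_{25} = 23; a_{26} = 7; a_{27} = 18; a_{28} = 10; a_{29} = 6.
Since (a_{28}, a_{29}) = (a_0, a_1) = (10, 6) (two consecutive terms determine the rest), the sequence is periodic with period 28.
So a_{4665} = a_{0 + ((4665-0) mod 28)} = a_{17} = 27.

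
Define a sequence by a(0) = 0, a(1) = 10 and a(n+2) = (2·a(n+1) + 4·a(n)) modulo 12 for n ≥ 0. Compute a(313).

4

Computing terms: a(0) = 0, a(1) = 10, a(2) = 8, a(3) = 8, a(4) = 0, a(5) = 8, a(6) = 4, a(7) = 4, a(8) = 0, a(9) = 4, a(10) = 8, a(11) = 8.
Since (a(10), a(11)) = (a(2), a(3)) = (8, 8) (two consecutive terms determine the rest), the sequence is eventually periodic: after a pre-period of length 2 it cycles with period 8.
For n ≥ 2, a(n) depends only on (n - 2) mod 8. (313 - 2) mod 8 = 7, so a(313) = a(9) = 4.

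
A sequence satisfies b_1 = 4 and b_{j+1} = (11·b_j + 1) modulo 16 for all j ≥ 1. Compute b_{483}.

b_1 = 4, b_2 = 13, b_3 = 0, b_4 = 1, b_5 = 12, b_6 = 5, b_7 = 8, b_8 = 9, b_9 = 4.
The sequence repeats with period 8.
So b_{483} = b_{1 + ((483-1) mod 8)} = b_3 = 0.

0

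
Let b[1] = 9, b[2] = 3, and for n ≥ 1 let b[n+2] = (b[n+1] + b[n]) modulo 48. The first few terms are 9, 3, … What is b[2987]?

39

b[1] = 9, b[2] = 3, b[3] = 12, b[4] = 15, b[5] = 27, b[6] = 42, b[7] = 21, b[8] = 15, b[9] = 36, b[10] = 3, b[11] = 39, b[12] = 42, b[13] = 33, b[14] = 27, b[15] = 12, b[16] = 39, b[17] = 3, b[18] = 42, b[19] = 45, b[20] = 39, b[21] = 36, b[22] = 27, b[23] = 15, b[24] = 42, b[25] = 9, b[26] = 3.
The sequence repeats with period 24.
(2987 - 1) mod 24 = 10, so b[2987] = b[11] = 39.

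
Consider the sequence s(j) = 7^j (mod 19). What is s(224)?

s(1) = 7,  s(2) = 11,  s(3) = 1,  s(4) = 7.
Since s(4) = s(1) = 7, the sequence is periodic with period 3.
So s(224) = s(1 + ((224-1) mod 3)) = s(2) = 11.

11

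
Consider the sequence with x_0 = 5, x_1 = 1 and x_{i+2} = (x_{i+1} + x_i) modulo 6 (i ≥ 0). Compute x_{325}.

We have x_0 = 5; x_1 = 1; x_2 = 0; x_3 = 1; x_4 = 1; x_5 = 2; x_6 = 3; x_7 = 5; x_8 = 2; x_9 = 1; x_{10} = 3; x_{11} = 4; x_{12} = 1; x_{13} = 5; x_{14} = 0; x_{15} = 5; x_{16} = 5; x_{17} = 4; x_{18} = 3; x_{19} = 1; x_{20} = 4; x_{21} = 5; x_{22} = 3; x_{23} = 2; x_{24} = 5; x_{25} = 1.
The sequence repeats with period 24.
So x_{325} = x_{0 + ((325-0) mod 24)} = x_{13} = 5.

5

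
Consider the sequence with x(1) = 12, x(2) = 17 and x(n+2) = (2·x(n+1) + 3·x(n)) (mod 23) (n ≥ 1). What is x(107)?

x(1) = 12,  x(2) = 17,  x(3) = 1,  x(4) = 7,  x(5) = 17,  x(6) = 9,  x(7) = 0,  x(8) = 4,  x(9) = 8,  x(10) = 5,  x(11) = 11,  x(12) = 14,  x(13) = 15,  x(14) = 3,  x(15) = 5,  x(16) = 19,  x(17) = 7,  x(18) = 2,  x(19) = 2,  x(20) = 10,  x(21) = 3,  x(22) = 13,  x(23) = 12,  x(24) = 17.
The sequence repeats with period 22.
(107 - 1) mod 22 = 18, so x(107) = x(19) = 2.

2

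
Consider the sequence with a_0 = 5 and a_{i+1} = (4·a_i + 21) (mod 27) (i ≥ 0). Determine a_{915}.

We have a_0 = 5, a_1 = 14, a_2 = 23, a_3 = 5.
The sequence repeats with period 3.
So a_{915} = a_{0 + ((915-0) mod 3)} = a_0 = 5.

5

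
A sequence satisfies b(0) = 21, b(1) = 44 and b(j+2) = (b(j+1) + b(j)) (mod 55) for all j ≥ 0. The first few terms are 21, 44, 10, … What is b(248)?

Computing terms: b(0) = 21,  b(1) = 44,  b(2) = 10,  b(3) = 54,  b(4) = 9,  b(5) = 8,  b(6) = 17,  b(7) = 25,  b(8) = 42,  b(9) = 12,  b(10) = 54,  b(11) = 11,  b(12) = 10,  b(13) = 21,  b(14) = 31,  b(15) = 52,  b(16) = 28,  b(17) = 25,  b(18) = 53,  b(19) = 23,  b(20) = 21,  b(21) = 44.
Since (b(20), b(21)) = (b(0), b(1)) = (21, 44) (two consecutive terms determine the rest), the sequence is periodic with period 20.
So b(248) = b(0 + ((248-0) mod 20)) = b(8) = 42.

42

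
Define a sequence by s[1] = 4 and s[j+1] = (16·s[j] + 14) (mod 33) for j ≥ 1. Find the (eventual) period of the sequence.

15

We have s[1] = 4,  s[2] = 12,  s[3] = 8,  s[4] = 10,  s[5] = 9,  s[6] = 26,  s[7] = 1,  s[8] = 30,  s[9] = 32,  s[10] = 31,  s[11] = 15,  s[12] = 23,  s[13] = 19,  s[14] = 21,  s[15] = 20,  s[16] = 4.
The sequence repeats with period 15.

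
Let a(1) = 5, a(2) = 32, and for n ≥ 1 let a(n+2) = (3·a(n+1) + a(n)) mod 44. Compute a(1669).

We have a(1) = 5,  a(2) = 32,  a(3) = 13,  a(4) = 27,  a(5) = 6,  a(6) = 1,  a(7) = 9,  a(8) = 28,  a(9) = 5,  a(10) = 43,  a(11) = 2,  a(12) = 5,  a(13) = 17,  a(14) = 12,  a(15) = 9,  a(16) = 39,  a(17) = 38,  a(18) = 21,  a(19) = 13,  a(20) = 16,  a(21) = 17,  a(22) = 23,  a(23) = 42,  a(24) = 17,  a(25) = 5,  a(26) = 32.
The sequence repeats with period 24.
(1669 - 1) mod 24 = 12, so a(1669) = a(13) = 17.

17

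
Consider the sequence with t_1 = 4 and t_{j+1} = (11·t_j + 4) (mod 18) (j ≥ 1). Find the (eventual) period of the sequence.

t_1 = 4; t_2 = 12; t_3 = 10; t_4 = 6; t_5 = 16; t_6 = 0; t_7 = 4.
The sequence repeats with period 6.

6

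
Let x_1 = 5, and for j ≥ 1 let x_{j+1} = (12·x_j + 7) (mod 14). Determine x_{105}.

Listing terms: x_1 = 5; x_2 = 11; x_3 = 13; x_4 = 9; x_5 = 3; x_6 = 1; x_7 = 5.
The sequence repeats with period 6.
So x_{105} = x_{1 + ((105-1) mod 6)} = x_3 = 13.

13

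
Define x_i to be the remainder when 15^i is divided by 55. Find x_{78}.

20

Computing terms: x_0 = 1; x_1 = 15; x_2 = 5; x_3 = 20; x_4 = 25; x_5 = 45; x_6 = 15.
Since x_6 = x_1 = 15, the sequence is eventually periodic: after a pre-period of length 1 it cycles with period 5.
For i ≥ 1, x_i depends only on (i - 1) mod 5. (78 - 1) mod 5 = 2, so x_{78} = x_3 = 20.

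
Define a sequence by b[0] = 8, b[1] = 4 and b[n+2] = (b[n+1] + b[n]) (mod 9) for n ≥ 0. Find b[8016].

b[0] = 8; b[1] = 4; b[2] = 3; b[3] = 7; b[4] = 1; b[5] = 8; b[6] = 0; b[7] = 8; b[8] = 8; b[9] = 7; b[10] = 6; b[11] = 4; b[12] = 1; b[13] = 5; b[14] = 6; b[15] = 2; b[16] = 8; b[17] = 1; b[18] = 0; b[19] = 1; b[20] = 1; b[21] = 2; b[22] = 3; b[23] = 5; b[24] = 8; b[25] = 4.
Since (b[24], b[25]) = (b[0], b[1]) = (8, 4) (two consecutive terms determine the rest), the sequence is periodic with period 24.
So b[8016] = b[0 + ((8016-0) mod 24)] = b[0] = 8.

8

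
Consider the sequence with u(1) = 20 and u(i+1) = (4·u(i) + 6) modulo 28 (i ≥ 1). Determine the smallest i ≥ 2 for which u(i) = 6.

Listing terms: u(1) = 20, u(2) = 2, u(3) = 14, u(4) = 6, u(5) = 2.
Since u(5) = u(2) = 2, the sequence is eventually periodic: after a pre-period of length 1 it cycles with period 3.
The value 6 first appears (with i ≥ 2) at u(4).

4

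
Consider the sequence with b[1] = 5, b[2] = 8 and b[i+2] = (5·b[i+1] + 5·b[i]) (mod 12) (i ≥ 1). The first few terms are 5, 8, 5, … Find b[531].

5

b[1] = 5,  b[2] = 8,  b[3] = 5,  b[4] = 5,  b[5] = 2,  b[6] = 11,  b[7] = 5,  b[8] = 8.
The sequence repeats with period 6.
So b[531] = b[1 + ((531-1) mod 6)] = b[3] = 5.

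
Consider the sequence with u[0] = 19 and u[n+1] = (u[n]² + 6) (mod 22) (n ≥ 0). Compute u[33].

17

Listing terms: u[0] = 19; u[1] = 15; u[2] = 11; u[3] = 17; u[4] = 9; u[5] = 21; u[6] = 7; u[7] = 11.
Since u[7] = u[2] = 11, the sequence is eventually periodic: after a pre-period of length 2 it cycles with period 5.
For n ≥ 2, u[n] depends only on (n - 2) mod 5. (33 - 2) mod 5 = 1, so u[33] = u[3] = 17.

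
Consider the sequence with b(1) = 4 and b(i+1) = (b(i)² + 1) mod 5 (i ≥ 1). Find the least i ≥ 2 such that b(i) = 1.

4

We have b(1) = 4; b(2) = 2; b(3) = 0; b(4) = 1; b(5) = 2.
Since b(5) = b(2) = 2, the sequence is eventually periodic: after a pre-period of length 1 it cycles with period 3.
The value 1 first appears (with i ≥ 2) at b(4).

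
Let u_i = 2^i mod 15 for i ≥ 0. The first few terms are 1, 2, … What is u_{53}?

Computing terms: u_0 = 1,  u_1 = 2,  u_2 = 4,  u_3 = 8,  u_4 = 1.
Since u_4 = u_0 = 1, the sequence is periodic with period 4.
(53 - 0) mod 4 = 1, so u_{53} = u_1 = 2.

2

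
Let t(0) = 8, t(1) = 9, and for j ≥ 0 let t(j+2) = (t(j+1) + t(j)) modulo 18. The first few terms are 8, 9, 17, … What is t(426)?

14

Listing terms: t(0) = 8,  t(1) = 9,  t(2) = 17,  t(3) = 8,  t(4) = 7,  t(5) = 15,  t(6) = 4,  t(7) = 1,  t(8) = 5,  t(9) = 6,  t(10) = 11,  t(11) = 17,  t(12) = 10,  t(13) = 9,  t(14) = 1,  t(15) = 10,  t(16) = 11,  t(17) = 3,  t(18) = 14,  t(19) = 17,  t(20) = 13,  t(21) = 12,  t(22) = 7,  t(23) = 1,  t(24) = 8,  t(25) = 9.
The sequence repeats with period 24.
(426 - 0) mod 24 = 18, so t(426) = t(18) = 14.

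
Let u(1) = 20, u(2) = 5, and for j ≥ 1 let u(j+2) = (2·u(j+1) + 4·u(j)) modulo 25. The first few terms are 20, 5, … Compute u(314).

Listing terms: u(1) = 20, u(2) = 5, u(3) = 15, u(4) = 0, u(5) = 10, u(6) = 20, u(7) = 5.
Since (u(6), u(7)) = (u(1), u(2)) = (20, 5) (two consecutive terms determine the rest), the sequence is periodic with period 5.
So u(314) = u(1 + ((314-1) mod 5)) = u(4) = 0.

0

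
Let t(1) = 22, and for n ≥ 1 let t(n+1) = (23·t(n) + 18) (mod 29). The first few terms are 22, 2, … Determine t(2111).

t(1) = 22, t(2) = 2, t(3) = 6, t(4) = 11, t(5) = 10, t(6) = 16, t(7) = 9, t(8) = 22.
Since t(8) = t(1) = 22, the sequence is periodic with period 7.
(2111 - 1) mod 7 = 3, so t(2111) = t(4) = 11.

11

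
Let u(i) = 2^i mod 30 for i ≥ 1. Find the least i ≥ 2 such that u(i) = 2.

5

Computing terms: u(1) = 2, u(2) = 4, u(3) = 8, u(4) = 16, u(5) = 2.
The sequence repeats with period 4.
The value 2 next appears (with i ≥ 2) at u(5).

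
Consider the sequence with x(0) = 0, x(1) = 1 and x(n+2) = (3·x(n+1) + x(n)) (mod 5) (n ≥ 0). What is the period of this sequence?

Listing terms: x(0) = 0; x(1) = 1; x(2) = 3; x(3) = 0; x(4) = 3; x(5) = 4; x(6) = 0; x(7) = 4; x(8) = 2; x(9) = 0; x(10) = 2; x(11) = 1; x(12) = 0; x(13) = 1.
The sequence repeats with period 12.

12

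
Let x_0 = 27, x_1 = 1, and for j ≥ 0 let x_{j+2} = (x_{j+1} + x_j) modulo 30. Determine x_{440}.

12

x_0 = 27, x_1 = 1, x_2 = 28, x_3 = 29, x_4 = 27, x_5 = 26, x_6 = 23, x_7 = 19, x_8 = 12, x_9 = 1, x_{10} = 13, x_{11} = 14, x_{12} = 27, x_{13} = 11, x_{14} = 8, x_{15} = 19, x_{16} = 27, x_{17} = 16, x_{18} = 13, x_{19} = 29, x_{20} = 12, x_{21} = 11, x_{22} = 23, x_{23} = 4, x_{24} = 27, x_{25} = 1.
Since (x_{24}, x_{25}) = (x_0, x_1) = (27, 1) (two consecutive terms determine the rest), the sequence is periodic with period 24.
So x_{440} = x_{0 + ((440-0) mod 24)} = x_8 = 12.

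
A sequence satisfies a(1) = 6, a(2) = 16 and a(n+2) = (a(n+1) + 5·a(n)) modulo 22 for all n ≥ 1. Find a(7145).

18

Computing terms: a(1) = 6; a(2) = 16; a(3) = 2; a(4) = 16; a(5) = 4; a(6) = 18; a(7) = 16; a(8) = 18; a(9) = 10; a(10) = 12; a(11) = 18; a(12) = 12; a(13) = 14; a(14) = 8; a(15) = 12; a(16) = 8; a(17) = 2; a(18) = 20; a(19) = 8; a(20) = 20; a(21) = 16; a(22) = 6; a(23) = 20; a(24) = 6; a(25) = 18; a(26) = 4; a(27) = 6; a(28) = 4; a(29) = 12; a(30) = 10; a(31) = 4; a(32) = 10; a(33) = 8; a(34) = 14; a(35) = 10; a(36) = 14; a(37) = 20; a(38) = 2; a(39) = 14; a(40) = 2; a(41) = 6; a(42) = 16.
Since (a(41), a(42)) = (a(1), a(2)) = (6, 16) (two consecutive terms determine the rest), the sequence is periodic with period 40.
So a(7145) = a(1 + ((7145-1) mod 40)) = a(25) = 18.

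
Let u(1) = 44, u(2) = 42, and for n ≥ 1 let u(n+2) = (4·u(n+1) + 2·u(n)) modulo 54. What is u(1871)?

Listing terms: u(1) = 44, u(2) = 42, u(3) = 40, u(4) = 28, u(5) = 30, u(6) = 14, u(7) = 8, u(8) = 6, u(9) = 40, u(10) = 10, u(11) = 12, u(12) = 14, u(13) = 26, u(14) = 24, u(15) = 40, u(16) = 46, u(17) = 48, u(18) = 14, u(19) = 44, u(20) = 42.
The sequence repeats with period 18.
So u(1871) = u(1 + ((1871-1) mod 18)) = u(17) = 48.

48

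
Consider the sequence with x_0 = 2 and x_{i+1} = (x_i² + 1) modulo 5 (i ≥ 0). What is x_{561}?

x_0 = 2, x_1 = 0, x_2 = 1, x_3 = 2.
The sequence repeats with period 3.
(561 - 0) mod 3 = 0, so x_{561} = x_0 = 2.

2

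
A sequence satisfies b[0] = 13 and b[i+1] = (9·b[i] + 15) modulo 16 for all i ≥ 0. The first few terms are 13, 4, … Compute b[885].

b[0] = 13,  b[1] = 4,  b[2] = 3,  b[3] = 10,  b[4] = 9,  b[5] = 0,  b[6] = 15,  b[7] = 6,  b[8] = 5,  b[9] = 12,  b[10] = 11,  b[11] = 2,  b[12] = 1,  b[13] = 8,  b[14] = 7,  b[15] = 14,  b[16] = 13.
Since b[16] = b[0] = 13, the sequence is periodic with period 16.
(885 - 0) mod 16 = 5, so b[885] = b[5] = 0.

0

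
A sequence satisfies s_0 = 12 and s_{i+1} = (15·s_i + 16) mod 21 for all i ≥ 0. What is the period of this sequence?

s_0 = 12,  s_1 = 7,  s_2 = 16,  s_3 = 4,  s_4 = 13,  s_5 = 1,  s_6 = 10,  s_7 = 19,  s_8 = 7.
Since s_8 = s_1 = 7, the sequence is eventually periodic: after a pre-period of length 1 it cycles with period 7.

7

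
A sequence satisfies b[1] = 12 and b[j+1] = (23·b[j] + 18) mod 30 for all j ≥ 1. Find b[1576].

18

We have b[1] = 12, b[2] = 24, b[3] = 0, b[4] = 18, b[5] = 12.
The sequence repeats with period 4.
(1576 - 1) mod 4 = 3, so b[1576] = b[4] = 18.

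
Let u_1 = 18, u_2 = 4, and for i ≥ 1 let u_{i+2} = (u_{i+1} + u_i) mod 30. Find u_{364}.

26

u_1 = 18; u_2 = 4; u_3 = 22; u_4 = 26; u_5 = 18; u_6 = 14; u_7 = 2; u_8 = 16; u_9 = 18; u_{10} = 4.
Since (u_9, u_{10}) = (u_1, u_2) = (18, 4) (two consecutive terms determine the rest), the sequence is periodic with period 8.
So u_{364} = u_{1 + ((364-1) mod 8)} = u_4 = 26.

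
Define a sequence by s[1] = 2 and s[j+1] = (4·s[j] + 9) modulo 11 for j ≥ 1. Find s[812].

6

Listing terms: s[1] = 2; s[2] = 6; s[3] = 0; s[4] = 9; s[5] = 1; s[6] = 2.
The sequence repeats with period 5.
So s[812] = s[1 + ((812-1) mod 5)] = s[2] = 6.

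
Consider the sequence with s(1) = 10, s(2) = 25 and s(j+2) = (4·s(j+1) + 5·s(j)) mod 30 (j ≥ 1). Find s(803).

We have s(1) = 10, s(2) = 25, s(3) = 0, s(4) = 5, s(5) = 20, s(6) = 15, s(7) = 10, s(8) = 25.
The sequence repeats with period 6.
So s(803) = s(1 + ((803-1) mod 6)) = s(5) = 20.

20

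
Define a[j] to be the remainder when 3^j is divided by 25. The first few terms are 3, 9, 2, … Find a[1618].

a[1] = 3, a[2] = 9, a[3] = 2, a[4] = 6, a[5] = 18, a[6] = 4, a[7] = 12, a[8] = 11, a[9] = 8, a[10] = 24, a[11] = 22, a[12] = 16, a[13] = 23, a[14] = 19, a[15] = 7, a[16] = 21, a[17] = 13, a[18] = 14, a[19] = 17, a[20] = 1, a[21] = 3.
The sequence repeats with period 20.
(1618 - 1) mod 20 = 17, so a[1618] = a[18] = 14.

14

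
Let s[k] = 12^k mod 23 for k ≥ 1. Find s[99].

We have s[1] = 12; s[2] = 6; s[3] = 3; s[4] = 13; s[5] = 18; s[6] = 9; s[7] = 16; s[8] = 8; s[9] = 4; s[10] = 2; s[11] = 1; s[12] = 12.
Since s[12] = s[1] = 12, the sequence is periodic with period 11.
So s[99] = s[1 + ((99-1) mod 11)] = s[11] = 1.

1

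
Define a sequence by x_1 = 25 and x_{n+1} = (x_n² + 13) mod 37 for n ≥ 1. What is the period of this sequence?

Computing terms: x_1 = 25, x_2 = 9, x_3 = 20, x_4 = 6, x_5 = 12, x_6 = 9.
Since x_6 = x_2 = 9, the sequence is eventually periodic: after a pre-period of length 1 it cycles with period 4.

4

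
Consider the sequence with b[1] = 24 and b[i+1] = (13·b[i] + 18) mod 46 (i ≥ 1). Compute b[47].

30

Computing terms: b[1] = 24, b[2] = 8, b[3] = 30, b[4] = 40, b[5] = 32, b[6] = 20, b[7] = 2, b[8] = 44, b[9] = 38, b[10] = 6, b[11] = 4, b[12] = 24.
The sequence repeats with period 11.
(47 - 1) mod 11 = 2, so b[47] = b[3] = 30.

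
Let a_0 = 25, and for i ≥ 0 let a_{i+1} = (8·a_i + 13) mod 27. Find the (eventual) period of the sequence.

Listing terms: a_0 = 25,  a_1 = 24,  a_2 = 16,  a_3 = 6,  a_4 = 7,  a_5 = 15,  a_6 = 25.
Since a_6 = a_0 = 25, the sequence is periodic with period 6.

6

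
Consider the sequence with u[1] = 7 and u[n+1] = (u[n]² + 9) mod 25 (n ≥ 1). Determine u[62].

We have u[1] = 7; u[2] = 8; u[3] = 23; u[4] = 13; u[5] = 3; u[6] = 18; u[7] = 8.
Since u[7] = u[2] = 8, the sequence is eventually periodic: after a pre-period of length 1 it cycles with period 5.
For n ≥ 2, u[n] depends only on (n - 2) mod 5. (62 - 2) mod 5 = 0, so u[62] = u[2] = 8.

8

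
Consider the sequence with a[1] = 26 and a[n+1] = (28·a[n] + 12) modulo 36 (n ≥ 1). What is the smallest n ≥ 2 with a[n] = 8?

4

Listing terms: a[1] = 26; a[2] = 20; a[3] = 32; a[4] = 8; a[5] = 20.
Since a[5] = a[2] = 20, the sequence is eventually periodic: after a pre-period of length 1 it cycles with period 3.
The value 8 first appears (with n ≥ 2) at a[4].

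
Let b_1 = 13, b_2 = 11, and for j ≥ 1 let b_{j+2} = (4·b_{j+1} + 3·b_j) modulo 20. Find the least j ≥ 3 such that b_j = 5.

4

Computing terms: b_1 = 13,  b_2 = 11,  b_3 = 3,  b_4 = 5,  b_5 = 9,  b_6 = 11,  b_7 = 11,  b_8 = 17,  b_9 = 1,  b_{10} = 15,  b_{11} = 3,  b_{12} = 17,  b_{13} = 17,  b_{14} = 19,  b_{15} = 7,  b_{16} = 5,  b_{17} = 1,  b_{18} = 19,  b_{19} = 19,  b_{20} = 13,  b_{21} = 9,  b_{22} = 15,  b_{23} = 7,  b_{24} = 13,  b_{25} = 13,  b_{26} = 11.
The sequence repeats with period 24.
The value 5 first appears (with j ≥ 3) at b_4.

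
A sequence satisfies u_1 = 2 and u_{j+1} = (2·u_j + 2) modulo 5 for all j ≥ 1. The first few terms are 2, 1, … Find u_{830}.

1

We have u_1 = 2; u_2 = 1; u_3 = 4; u_4 = 0; u_5 = 2.
The sequence repeats with period 4.
So u_{830} = u_{1 + ((830-1) mod 4)} = u_2 = 1.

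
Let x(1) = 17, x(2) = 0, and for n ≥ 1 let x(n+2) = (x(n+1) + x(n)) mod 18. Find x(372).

17

x(1) = 17, x(2) = 0, x(3) = 17, x(4) = 17, x(5) = 16, x(6) = 15, x(7) = 13, x(8) = 10, x(9) = 5, x(10) = 15, x(11) = 2, x(12) = 17, x(13) = 1, x(14) = 0, x(15) = 1, x(16) = 1, x(17) = 2, x(18) = 3, x(19) = 5, x(20) = 8, x(21) = 13, x(22) = 3, x(23) = 16, x(24) = 1, x(25) = 17, x(26) = 0.
Since (x(25), x(26)) = (x(1), x(2)) = (17, 0) (two consecutive terms determine the rest), the sequence is periodic with period 24.
(372 - 1) mod 24 = 11, so x(372) = x(12) = 17.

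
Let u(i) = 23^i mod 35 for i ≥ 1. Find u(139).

2

Computing terms: u(1) = 23,  u(2) = 4,  u(3) = 22,  u(4) = 16,  u(5) = 18,  u(6) = 29,  u(7) = 2,  u(8) = 11,  u(9) = 8,  u(10) = 9,  u(11) = 32,  u(12) = 1,  u(13) = 23.
The sequence repeats with period 12.
(139 - 1) mod 12 = 6, so u(139) = u(7) = 2.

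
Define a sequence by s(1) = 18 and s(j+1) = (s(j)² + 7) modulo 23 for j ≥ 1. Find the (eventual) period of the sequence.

We have s(1) = 18, s(2) = 9, s(3) = 19, s(4) = 0, s(5) = 7, s(6) = 10, s(7) = 15, s(8) = 2, s(9) = 11, s(10) = 13, s(11) = 15.
Since s(11) = s(7) = 15, the sequence is eventually periodic: after a pre-period of length 6 it cycles with period 4.

4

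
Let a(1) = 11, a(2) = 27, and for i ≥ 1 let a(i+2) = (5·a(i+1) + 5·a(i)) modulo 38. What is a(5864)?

23

Computing terms: a(1) = 11,  a(2) = 27,  a(3) = 0,  a(4) = 21,  a(5) = 29,  a(6) = 22,  a(7) = 27,  a(8) = 17,  a(9) = 30,  a(10) = 7,  a(11) = 33,  a(12) = 10,  a(13) = 25,  a(14) = 23,  a(15) = 12,  a(16) = 23,  a(17) = 23,  a(18) = 2,  a(19) = 11,  a(20) = 27.
Since (a(19), a(20)) = (a(1), a(2)) = (11, 27) (two consecutive terms determine the rest), the sequence is periodic with period 18.
So a(5864) = a(1 + ((5864-1) mod 18)) = a(14) = 23.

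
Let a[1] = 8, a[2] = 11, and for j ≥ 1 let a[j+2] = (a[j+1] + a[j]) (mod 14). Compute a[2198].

9

Computing terms: a[1] = 8, a[2] = 11, a[3] = 5, a[4] = 2, a[5] = 7, a[6] = 9, a[7] = 2, a[8] = 11, a[9] = 13, a[10] = 10, a[11] = 9, a[12] = 5, a[13] = 0, a[14] = 5, a[15] = 5, a[16] = 10, a[17] = 1, a[18] = 11, a[19] = 12, a[20] = 9, a[21] = 7, a[22] = 2, a[23] = 9, a[24] = 11, a[25] = 6, a[26] = 3, a[27] = 9, a[28] = 12, a[29] = 7, a[30] = 5, a[31] = 12, a[32] = 3, a[33] = 1, a[34] = 4, a[35] = 5, a[36] = 9, a[37] = 0, a[38] = 9, a[39] = 9, a[40] = 4, a[41] = 13, a[42] = 3, a[43] = 2, a[44] = 5, a[45] = 7, a[46] = 12, a[47] = 5, a[48] = 3, a[49] = 8, a[50] = 11.
Since (a[49], a[50]) = (a[1], a[2]) = (8, 11) (two consecutive terms determine the rest), the sequence is periodic with period 48.
(2198 - 1) mod 48 = 37, so a[2198] = a[38] = 9.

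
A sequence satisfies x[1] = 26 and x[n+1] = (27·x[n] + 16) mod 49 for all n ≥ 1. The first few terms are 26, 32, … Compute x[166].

We have x[1] = 26; x[2] = 32; x[3] = 47; x[4] = 11; x[5] = 19; x[6] = 39; x[7] = 40; x[8] = 18; x[9] = 12; x[10] = 46; x[11] = 33; x[12] = 25; x[13] = 5; x[14] = 4; x[15] = 26.
Since x[15] = x[1] = 26, the sequence is periodic with period 14.
(166 - 1) mod 14 = 11, so x[166] = x[12] = 25.

25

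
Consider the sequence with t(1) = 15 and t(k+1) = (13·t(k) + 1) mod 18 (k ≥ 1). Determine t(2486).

Computing terms: t(1) = 15,  t(2) = 16,  t(3) = 11,  t(4) = 0,  t(5) = 1,  t(6) = 14,  t(7) = 3,  t(8) = 4,  t(9) = 17,  t(10) = 6,  t(11) = 7,  t(12) = 2,  t(13) = 9,  t(14) = 10,  t(15) = 5,  t(16) = 12,  t(17) = 13,  t(18) = 8,  t(19) = 15.
Since t(19) = t(1) = 15, the sequence is periodic with period 18.
(2486 - 1) mod 18 = 1, so t(2486) = t(2) = 16.

16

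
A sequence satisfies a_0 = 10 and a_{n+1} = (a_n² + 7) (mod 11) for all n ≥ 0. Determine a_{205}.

We have a_0 = 10; a_1 = 8; a_2 = 5; a_3 = 10.
Since a_3 = a_0 = 10, the sequence is periodic with period 3.
(205 - 0) mod 3 = 1, so a_{205} = a_1 = 8.

8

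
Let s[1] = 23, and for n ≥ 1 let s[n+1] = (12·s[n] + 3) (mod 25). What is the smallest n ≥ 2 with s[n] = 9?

s[1] = 23, s[2] = 4, s[3] = 1, s[4] = 15, s[5] = 8, s[6] = 24, s[7] = 16, s[8] = 20, s[9] = 18, s[10] = 19, s[11] = 6, s[12] = 0, s[13] = 3, s[14] = 14, s[15] = 21, s[16] = 5, s[17] = 13, s[18] = 9, s[19] = 11, s[20] = 10, s[21] = 23.
Since s[21] = s[1] = 23, the sequence is periodic with period 20.
The value 9 first appears (with n ≥ 2) at s[18].

18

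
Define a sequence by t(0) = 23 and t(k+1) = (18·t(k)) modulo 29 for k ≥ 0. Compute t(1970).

t(0) = 23, t(1) = 8, t(2) = 28, t(3) = 11, t(4) = 24, t(5) = 26, t(6) = 4, t(7) = 14, t(8) = 20, t(9) = 12, t(10) = 13, t(11) = 2, t(12) = 7, t(13) = 10, t(14) = 6, t(15) = 21, t(16) = 1, t(17) = 18, t(18) = 5, t(19) = 3, t(20) = 25, t(21) = 15, t(22) = 9, t(23) = 17, t(24) = 16, t(25) = 27, t(26) = 22, t(27) = 19, t(28) = 23.
Since t(28) = t(0) = 23, the sequence is periodic with period 28.
(1970 - 0) mod 28 = 10, so t(1970) = t(10) = 13.

13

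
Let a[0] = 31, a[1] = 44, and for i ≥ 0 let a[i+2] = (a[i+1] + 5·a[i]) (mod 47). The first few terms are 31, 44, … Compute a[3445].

41

Computing terms: a[0] = 31,  a[1] = 44,  a[2] = 11,  a[3] = 43,  a[4] = 4,  a[5] = 31,  a[6] = 4,  a[7] = 18,  a[8] = 38,  a[9] = 34,  a[10] = 36,  a[11] = 18,  a[12] = 10,  a[13] = 6,  a[14] = 9,  a[15] = 39,  a[16] = 37,  a[17] = 44,  a[18] = 41,  a[19] = 26,  a[20] = 43,  a[21] = 32,  a[22] = 12,  a[23] = 31,  a[24] = 44.
Since (a[23], a[24]) = (a[0], a[1]) = (31, 44) (two consecutive terms determine the rest), the sequence is periodic with period 23.
(3445 - 0) mod 23 = 18, so a[3445] = a[18] = 41.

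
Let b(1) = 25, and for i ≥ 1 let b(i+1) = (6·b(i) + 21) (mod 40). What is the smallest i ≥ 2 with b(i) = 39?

5

Listing terms: b(1) = 25; b(2) = 11; b(3) = 7; b(4) = 23; b(5) = 39; b(6) = 15; b(7) = 31; b(8) = 7.
Since b(8) = b(3) = 7, the sequence is eventually periodic: after a pre-period of length 2 it cycles with period 5.
The value 39 first appears (with i ≥ 2) at b(5).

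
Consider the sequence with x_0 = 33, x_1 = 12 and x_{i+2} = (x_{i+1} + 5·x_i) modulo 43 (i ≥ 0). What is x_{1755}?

19

Listing terms: x_0 = 33; x_1 = 12; x_2 = 5; x_3 = 22; x_4 = 4; x_5 = 28; x_6 = 5; x_7 = 16; x_8 = 41; x_9 = 35; x_{10} = 25; x_{11} = 28; x_{12} = 24; x_{13} = 35; x_{14} = 26; x_{15} = 29; x_{16} = 30; x_{17} = 3; x_{18} = 24; x_{19} = 39; x_{20} = 30; x_{21} = 10; x_{22} = 31; x_{23} = 38; x_{24} = 21; x_{25} = 39; x_{26} = 15; x_{27} = 38; x_{28} = 27; x_{29} = 2; x_{30} = 8; x_{31} = 18; x_{32} = 15; x_{33} = 19; x_{34} = 8; x_{35} = 17; x_{36} = 14; x_{37} = 13; x_{38} = 40; x_{39} = 19; x_{40} = 4; x_{41} = 13; x_{42} = 33; x_{43} = 12.
Since (x_{42}, x_{43}) = (x_0, x_1) = (33, 12) (two consecutive terms determine the rest), the sequence is periodic with period 42.
(1755 - 0) mod 42 = 33, so x_{1755} = x_{33} = 19.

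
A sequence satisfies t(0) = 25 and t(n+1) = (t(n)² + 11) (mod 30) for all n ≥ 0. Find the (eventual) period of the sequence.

Computing terms: t(0) = 25; t(1) = 6; t(2) = 17; t(3) = 0; t(4) = 11; t(5) = 12; t(6) = 5; t(7) = 6.
Since t(7) = t(1) = 6, the sequence is eventually periodic: after a pre-period of length 1 it cycles with period 6.

6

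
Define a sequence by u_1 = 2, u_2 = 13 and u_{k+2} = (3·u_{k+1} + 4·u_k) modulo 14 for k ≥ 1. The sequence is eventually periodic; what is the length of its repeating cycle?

6

Computing terms: u_1 = 2, u_2 = 13, u_3 = 5, u_4 = 11, u_5 = 11, u_6 = 7, u_7 = 9, u_8 = 13, u_9 = 5.
Since (u_8, u_9) = (u_2, u_3) = (13, 5) (two consecutive terms determine the rest), the sequence is eventually periodic: after a pre-period of length 1 it cycles with period 6.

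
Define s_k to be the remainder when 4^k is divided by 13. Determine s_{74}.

3

Computing terms: s_0 = 1, s_1 = 4, s_2 = 3, s_3 = 12, s_4 = 9, s_5 = 10, s_6 = 1.
Since s_6 = s_0 = 1, the sequence is periodic with period 6.
(74 - 0) mod 6 = 2, so s_{74} = s_2 = 3.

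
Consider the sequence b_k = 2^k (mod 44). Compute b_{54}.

16

We have b_1 = 2, b_2 = 4, b_3 = 8, b_4 = 16, b_5 = 32, b_6 = 20, b_7 = 40, b_8 = 36, b_9 = 28, b_{10} = 12, b_{11} = 24, b_{12} = 4.
Since b_{12} = b_2 = 4, the sequence is eventually periodic: after a pre-period of length 1 it cycles with period 10.
For k ≥ 2, b_k depends only on (k - 2) mod 10. (54 - 2) mod 10 = 2, so b_{54} = b_4 = 16.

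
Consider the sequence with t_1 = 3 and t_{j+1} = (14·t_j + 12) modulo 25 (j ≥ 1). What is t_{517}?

23

We have t_1 = 3, t_2 = 4, t_3 = 18, t_4 = 14, t_5 = 8, t_6 = 24, t_7 = 23, t_8 = 9, t_9 = 13, t_{10} = 19, t_{11} = 3.
Since t_{11} = t_1 = 3, the sequence is periodic with period 10.
So t_{517} = t_{1 + ((517-1) mod 10)} = t_7 = 23.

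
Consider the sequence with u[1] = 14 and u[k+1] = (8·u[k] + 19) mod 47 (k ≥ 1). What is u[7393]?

23

Computing terms: u[1] = 14; u[2] = 37; u[3] = 33; u[4] = 1; u[5] = 27; u[6] = 0; u[7] = 19; u[8] = 30; u[9] = 24; u[10] = 23; u[11] = 15; u[12] = 45; u[13] = 3; u[14] = 43; u[15] = 34; u[16] = 9; u[17] = 44; u[18] = 42; u[19] = 26; u[20] = 39; u[21] = 2; u[22] = 35; u[23] = 17; u[24] = 14.
Since u[24] = u[1] = 14, the sequence is periodic with period 23.
(7393 - 1) mod 23 = 9, so u[7393] = u[10] = 23.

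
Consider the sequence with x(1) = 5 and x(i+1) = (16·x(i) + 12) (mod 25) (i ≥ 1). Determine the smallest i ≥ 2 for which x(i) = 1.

14

Listing terms: x(1) = 5; x(2) = 17; x(3) = 9; x(4) = 6; x(5) = 8; x(6) = 15; x(7) = 2; x(8) = 19; x(9) = 16; x(10) = 18; x(11) = 0; x(12) = 12; x(13) = 4; x(14) = 1; x(15) = 3; x(16) = 10; x(17) = 22; x(18) = 14; x(19) = 11; x(20) = 13; x(21) = 20; x(22) = 7; x(23) = 24; x(24) = 21; x(25) = 23; x(26) = 5.
The sequence repeats with period 25.
The value 1 first appears (with i ≥ 2) at x(14).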